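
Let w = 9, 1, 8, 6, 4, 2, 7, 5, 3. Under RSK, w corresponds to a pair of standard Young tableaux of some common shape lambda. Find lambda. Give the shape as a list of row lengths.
Row-insert each entry into an empty tableau.

After inserting 9: P = [[9]].
After inserting 1: P = [[1], [9]].
After inserting 8: P = [[1, 8], [9]].
After inserting 6: P = [[1, 6], [8], [9]].
After inserting 4: P = [[1, 4], [6], [8], [9]].
After inserting 2: P = [[1, 2], [4], [6], [8], [9]].
After inserting 7: P = [[1, 2, 7], [4], [6], [8], [9]].
After inserting 5: P = [[1, 2, 5], [4, 7], [6], [8], [9]].
After inserting 3: P = [[1, 2, 3], [4, 5], [6, 7], [8], [9]].

The final insertion tableau P = [[1, 2, 3], [4, 5], [6, 7], [8], [9]] has shape [3, 2, 2, 1, 1].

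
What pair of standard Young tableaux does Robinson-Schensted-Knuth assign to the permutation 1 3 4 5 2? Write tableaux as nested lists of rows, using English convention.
P = [[1, 2, 4, 5], [3]], Q = [[1, 2, 3, 4], [5]]

Insert each entry of the permutation into P by Schensted row insertion, recording in Q the position of each new cell.

Insert 1: appended to row 1. P = [[1]].
Insert 3: appended to row 1. P = [[1, 3]].
Insert 4: appended to row 1. P = [[1, 3, 4]].
Insert 5: appended to row 1. P = [[1, 3, 4, 5]].
Insert 2: 2 bumps 3 from row 1; 3 starts row 2. P = [[1, 2, 4, 5], [3]].

So P = [[1, 2, 4, 5], [3]], Q = [[1, 2, 3, 4], [5]].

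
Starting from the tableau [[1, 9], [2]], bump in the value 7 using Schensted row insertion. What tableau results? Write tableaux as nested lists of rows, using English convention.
In row 1, 7 replaces 9 (the leftmost entry greater than 7); 9 is bumped to row 2. 9 is appended to row 2. The new tableau is [[1, 7], [2, 9]].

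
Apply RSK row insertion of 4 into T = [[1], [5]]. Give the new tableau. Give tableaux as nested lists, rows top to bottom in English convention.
[[1, 4], [5]]

4 is larger than every entry of row 1, so it is appended to row 1. The new tableau is [[1, 4], [5]].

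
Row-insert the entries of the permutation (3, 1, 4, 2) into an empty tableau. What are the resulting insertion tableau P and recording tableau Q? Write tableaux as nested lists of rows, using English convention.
P = [[1, 2], [3, 4]], Q = [[1, 3], [2, 4]]

Insert each entry of the permutation into P by Schensted row insertion, recording in Q the position of each new cell.

After inserting 3: P = [[3]].
After inserting 1: P = [[1], [3]].
After inserting 4: P = [[1, 4], [3]].
After inserting 2: P = [[1, 2], [3, 4]].

So P = [[1, 2], [3, 4]], Q = [[1, 3], [2, 4]].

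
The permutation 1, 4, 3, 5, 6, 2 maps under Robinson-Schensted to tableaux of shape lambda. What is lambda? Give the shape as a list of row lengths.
Row-insert each entry into an empty tableau.

After inserting 1: P = [[1]].
After inserting 4: P = [[1, 4]].
After inserting 3: P = [[1, 3], [4]].
After inserting 5: P = [[1, 3, 5], [4]].
After inserting 6: P = [[1, 3, 5, 6], [4]].
After inserting 2: P = [[1, 2, 5, 6], [3], [4]].

The final insertion tableau P = [[1, 2, 5, 6], [3], [4]] has shape [4, 1, 1].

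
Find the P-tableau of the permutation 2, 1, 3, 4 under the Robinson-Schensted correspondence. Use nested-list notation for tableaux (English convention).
After inserting 2: P = [[2]].
After inserting 1: P = [[1], [2]].
After inserting 3: P = [[1, 3], [2]].
After inserting 4: P = [[1, 3, 4], [2]].

So P = [[1, 3, 4], [2]].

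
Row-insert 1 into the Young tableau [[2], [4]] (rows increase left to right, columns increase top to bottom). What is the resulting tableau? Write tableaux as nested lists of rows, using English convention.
In row 1, 1 replaces 2 (the leftmost entry greater than 1); 2 is bumped to row 2. In row 2, 2 replaces 4 (the leftmost entry greater than 2); 4 is bumped to row 3. 4 starts a new row 3. The new tableau is [[1], [2], [4]].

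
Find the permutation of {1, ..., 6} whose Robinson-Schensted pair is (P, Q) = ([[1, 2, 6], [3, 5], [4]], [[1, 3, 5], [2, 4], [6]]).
Reverse the RSK construction: for i from n down to 1, find the cell of Q containing i, remove the entry at that cell from P, and reverse-bump it up through P; the value ejected from row 1 is w(i).

Step i=6: Q has 6 at row 3, column 1; remove 4 from row 3 of P and reverse-bump: 4 enters row 2 and ejects 3; 3 enters row 1 and ejects 2. So w(6) = 2. P is now [[1, 3, 6], [4, 5]].
Step i=5: Q has 5 at row 1, column 3; remove that cell from P, ejecting 6. So w(5) = 6. P is now [[1, 3], [4, 5]].
Step i=4: Q has 4 at row 2, column 2; remove 5 from row 2 of P and reverse-bump: 5 enters row 1 and ejects 3. So w(4) = 3. P is now [[1, 5], [4]].
Step i=3: Q has 3 at row 1, column 2; remove that cell from P, ejecting 5. So w(3) = 5. P is now [[1], [4]].
Step i=2: Q has 2 at row 2, column 1; remove 4 from row 2 of P and reverse-bump: 4 enters row 1 and ejects 1. So w(2) = 1. P is now [[4]].
Step i=1: Q has 1 at row 1, column 1; remove that cell from P, ejecting 4. So w(1) = 4. P is now [].

So w = 4 1 5 3 6 2.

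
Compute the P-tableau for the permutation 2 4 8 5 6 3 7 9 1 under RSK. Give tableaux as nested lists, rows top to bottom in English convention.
Insert 2: appended to row 1. P = [[2]].
Insert 4: appended to row 1. P = [[2, 4]].
Insert 8: appended to row 1. P = [[2, 4, 8]].
Insert 5: 5 bumps 8 from row 1; 8 starts row 2. P = [[2, 4, 5], [8]].
Insert 6: appended to row 1. P = [[2, 4, 5, 6], [8]].
Insert 3: 3 bumps 4 from row 1; 4 bumps 8 from row 2; 8 starts row 3. P = [[2, 3, 5, 6], [4], [8]].
Insert 7: appended to row 1. P = [[2, 3, 5, 6, 7], [4], [8]].
Insert 9: appended to row 1. P = [[2, 3, 5, 6, 7, 9], [4], [8]].
Insert 1: 1 bumps 2 from row 1; 2 bumps 4 from row 2; 4 bumps 8 from row 3; 8 starts row 4. P = [[1, 3, 5, 6, 7, 9], [2], [4], [8]].

So P = [[1, 3, 5, 6, 7, 9], [2], [4], [8]].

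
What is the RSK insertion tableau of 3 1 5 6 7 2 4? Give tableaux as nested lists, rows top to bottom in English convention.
Insert 3: appended to row 1. P = [[3]].
Insert 1: 1 bumps 3 from row 1; 3 starts row 2. P = [[1], [3]].
Insert 5: appended to row 1. P = [[1, 5], [3]].
Insert 6: appended to row 1. P = [[1, 5, 6], [3]].
Insert 7: appended to row 1. P = [[1, 5, 6, 7], [3]].
Insert 2: 2 bumps 5 from row 1; 5 appends to row 2. P = [[1, 2, 6, 7], [3, 5]].
Insert 4: 4 bumps 6 from row 1; 6 appends to row 2. P = [[1, 2, 4, 7], [3, 5, 6]].

So P = [[1, 2, 4, 7], [3, 5, 6]].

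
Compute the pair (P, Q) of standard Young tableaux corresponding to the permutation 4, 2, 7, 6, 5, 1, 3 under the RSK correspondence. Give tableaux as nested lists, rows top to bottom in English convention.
Insert each entry of the permutation into P by Schensted row insertion, recording in Q the position of each new cell.

Insert 4: appended to row 1. P = [[4]], Q = [[1]].
Insert 2: 2 bumps 4 from row 1; 4 starts row 2. P = [[2], [4]], Q = [[1], [2]].
Insert 7: appended to row 1. P = [[2, 7], [4]], Q = [[1, 3], [2]].
Insert 6: 6 bumps 7 from row 1; 7 appends to row 2. P = [[2, 6], [4, 7]], Q = [[1, 3], [2, 4]].
Insert 5: 5 bumps 6 from row 1; 6 bumps 7 from row 2; 7 starts row 3. P = [[2, 5], [4, 6], [7]], Q = [[1, 3], [2, 4], [5]].
Insert 1: 1 bumps 2 from row 1; 2 bumps 4 from row 2; 4 bumps 7 from row 3; 7 starts row 4. P = [[1, 5], [2, 6], [4], [7]], Q = [[1, 3], [2, 4], [5], [6]].
Insert 3: 3 bumps 5 from row 1; 5 bumps 6 from row 2; 6 appends to row 3. P = [[1, 3], [2, 5], [4, 6], [7]], Q = [[1, 3], [2, 4], [5, 7], [6]].

So P = [[1, 3], [2, 5], [4, 6], [7]], Q = [[1, 3], [2, 4], [5, 7], [6]].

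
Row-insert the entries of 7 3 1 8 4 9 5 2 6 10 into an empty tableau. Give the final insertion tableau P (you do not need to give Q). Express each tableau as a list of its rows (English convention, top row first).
Insert 7: appended to row 1. P = [[7]].
Insert 3: 3 bumps 7 from row 1; 7 starts row 2. P = [[3], [7]].
Insert 1: 1 bumps 3 from row 1; 3 bumps 7 from row 2; 7 starts row 3. P = [[1], [3], [7]].
Insert 8: appended to row 1. P = [[1, 8], [3], [7]].
Insert 4: 4 bumps 8 from row 1; 8 appends to row 2. P = [[1, 4], [3, 8], [7]].
Insert 9: appended to row 1. P = [[1, 4, 9], [3, 8], [7]].
Insert 5: 5 bumps 9 from row 1; 9 appends to row 2. P = [[1, 4, 5], [3, 8, 9], [7]].
Insert 2: 2 bumps 4 from row 1; 4 bumps 8 from row 2; 8 appends to row 3. P = [[1, 2, 5], [3, 4, 9], [7, 8]].
Insert 6: appended to row 1. P = [[1, 2, 5, 6], [3, 4, 9], [7, 8]].
Insert 10: appended to row 1. P = [[1, 2, 5, 6, 10], [3, 4, 9], [7, 8]].

So P = [[1, 2, 5, 6, 10], [3, 4, 9], [7, 8]].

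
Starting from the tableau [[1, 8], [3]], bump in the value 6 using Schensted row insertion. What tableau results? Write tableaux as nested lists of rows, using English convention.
[[1, 6], [3, 8]]

In row 1, 6 replaces 8 (the leftmost entry greater than 6); 8 is bumped to row 2. 8 is appended to row 2. The new tableau is [[1, 6], [3, 8]].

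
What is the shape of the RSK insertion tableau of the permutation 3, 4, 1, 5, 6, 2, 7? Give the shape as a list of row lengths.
Row-insert each entry into an empty tableau.

After inserting 3: P = [[3]].
After inserting 4: P = [[3, 4]].
After inserting 1: P = [[1, 4], [3]].
After inserting 5: P = [[1, 4, 5], [3]].
After inserting 6: P = [[1, 4, 5, 6], [3]].
After inserting 2: P = [[1, 2, 5, 6], [3, 4]].
After inserting 7: P = [[1, 2, 5, 6, 7], [3, 4]].

The final insertion tableau P = [[1, 2, 5, 6, 7], [3, 4]] has shape [5, 2].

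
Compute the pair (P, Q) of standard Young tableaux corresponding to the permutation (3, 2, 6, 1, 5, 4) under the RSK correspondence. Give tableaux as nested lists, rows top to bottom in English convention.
P = [[1, 4], [2, 5], [3, 6]], Q = [[1, 3], [2, 5], [4, 6]]

Insert each entry of the permutation into P by Schensted row insertion, recording in Q the position of each new cell.

Insert 3: appended to row 1. P = [[3]].
Insert 2: 2 bumps 3 from row 1; 3 starts row 2. P = [[2], [3]].
Insert 6: appended to row 1. P = [[2, 6], [3]].
Insert 1: 1 bumps 2 from row 1; 2 bumps 3 from row 2; 3 starts row 3. P = [[1, 6], [2], [3]].
Insert 5: 5 bumps 6 from row 1; 6 appends to row 2. P = [[1, 5], [2, 6], [3]].
Insert 4: 4 bumps 5 from row 1; 5 bumps 6 from row 2; 6 appends to row 3. P = [[1, 4], [2, 5], [3, 6]].

So P = [[1, 4], [2, 5], [3, 6]], Q = [[1, 3], [2, 5], [4, 6]].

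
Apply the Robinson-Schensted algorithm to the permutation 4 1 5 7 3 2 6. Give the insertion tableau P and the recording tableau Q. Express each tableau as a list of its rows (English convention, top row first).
Insert each entry of the permutation into P by Schensted row insertion, recording in Q the position of each new cell.

Insert 4: appended to row 1. P = [[4]].
Insert 1: 1 bumps 4 from row 1; 4 starts row 2. P = [[1], [4]].
Insert 5: appended to row 1. P = [[1, 5], [4]].
Insert 7: appended to row 1. P = [[1, 5, 7], [4]].
Insert 3: 3 bumps 5 from row 1; 5 appends to row 2. P = [[1, 3, 7], [4, 5]].
Insert 2: 2 bumps 3 from row 1; 3 bumps 4 from row 2; 4 starts row 3. P = [[1, 2, 7], [3, 5], [4]].
Insert 6: 6 bumps 7 from row 1; 7 appends to row 2. P = [[1, 2, 6], [3, 5, 7], [4]].

So P = [[1, 2, 6], [3, 5, 7], [4]], Q = [[1, 3, 4], [2, 5, 7], [6]].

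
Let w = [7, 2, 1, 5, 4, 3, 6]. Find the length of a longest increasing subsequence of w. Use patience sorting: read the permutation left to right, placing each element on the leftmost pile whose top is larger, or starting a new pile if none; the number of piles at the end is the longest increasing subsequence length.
3

7: new pile. tops = [7]
2: onto pile 1 (replacing 7). tops = [2]
1: onto pile 1 (replacing 2). tops = [1]
5: new pile. tops = [1, 5]
4: onto pile 2 (replacing 5). tops = [1, 4]
3: onto pile 2 (replacing 4). tops = [1, 3]
6: new pile. tops = [1, 3, 6]

3 piles, so the longest increasing subsequence has length 3.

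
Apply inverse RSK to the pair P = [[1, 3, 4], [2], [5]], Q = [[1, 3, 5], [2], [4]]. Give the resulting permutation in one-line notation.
5 2 3 1 4

Reverse the RSK construction: for i from n down to 1, find the cell of Q containing i, remove the entry at that cell from P, and reverse-bump it up through P; the value ejected from row 1 is w(i).

Step i=5: Q has 5 at row 1, column 3; remove that cell from P, ejecting 4. So w(5) = 4. P is now [[1, 3], [2], [5]].
Step i=4: Q has 4 at row 3, column 1; remove 5 from row 3 of P and reverse-bump: 5 enters row 2 and ejects 2; 2 enters row 1 and ejects 1. So w(4) = 1. P is now [[2, 3], [5]].
Step i=3: Q has 3 at row 1, column 2; remove that cell from P, ejecting 3. So w(3) = 3. P is now [[2], [5]].
Step i=2: Q has 2 at row 2, column 1; remove 5 from row 2 of P and reverse-bump: 5 enters row 1 and ejects 2. So w(2) = 2. P is now [[5]].
Step i=1: Q has 1 at row 1, column 1; remove that cell from P, ejecting 5. So w(1) = 5. P is now [].

So w = 5 2 3 1 4.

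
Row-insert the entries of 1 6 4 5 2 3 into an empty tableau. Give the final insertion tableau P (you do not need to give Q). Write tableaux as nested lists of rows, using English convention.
P = [[1, 2, 3], [4, 5], [6]]

After inserting 1: P = [[1]].
After inserting 6: P = [[1, 6]].
After inserting 4: P = [[1, 4], [6]].
After inserting 5: P = [[1, 4, 5], [6]].
After inserting 2: P = [[1, 2, 5], [4], [6]].
After inserting 3: P = [[1, 2, 3], [4, 5], [6]].

So P = [[1, 2, 3], [4, 5], [6]].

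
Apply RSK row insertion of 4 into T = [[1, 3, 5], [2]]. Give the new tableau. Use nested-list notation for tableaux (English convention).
[[1, 3, 4], [2, 5]]

In row 1, 4 replaces 5 (the leftmost entry greater than 4); 5 is bumped to row 2. 5 is appended to row 2. The new tableau is [[1, 3, 4], [2, 5]].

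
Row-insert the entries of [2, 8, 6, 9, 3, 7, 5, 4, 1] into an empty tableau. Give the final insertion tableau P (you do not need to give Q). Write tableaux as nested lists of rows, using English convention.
P = [[1, 3, 4], [2, 7], [5, 9], [6], [8]]

Insert 2: appended to row 1. P = [[2]].
Insert 8: appended to row 1. P = [[2, 8]].
Insert 6: 6 bumps 8 from row 1; 8 starts row 2. P = [[2, 6], [8]].
Insert 9: appended to row 1. P = [[2, 6, 9], [8]].
Insert 3: 3 bumps 6 from row 1; 6 bumps 8 from row 2; 8 starts row 3. P = [[2, 3, 9], [6], [8]].
Insert 7: 7 bumps 9 from row 1; 9 appends to row 2. P = [[2, 3, 7], [6, 9], [8]].
Insert 5: 5 bumps 7 from row 1; 7 bumps 9 from row 2; 9 appends to row 3. P = [[2, 3, 5], [6, 7], [8, 9]].
Insert 4: 4 bumps 5 from row 1; 5 bumps 6 from row 2; 6 bumps 8 from row 3; 8 starts row 4. P = [[2, 3, 4], [5, 7], [6, 9], [8]].
Insert 1: 1 bumps 2 from row 1; 2 bumps 5 from row 2; 5 bumps 6 from row 3; 6 bumps 8 from row 4; 8 starts row 5. P = [[1, 3, 4], [2, 7], [5, 9], [6], [8]].

So P = [[1, 3, 4], [2, 7], [5, 9], [6], [8]].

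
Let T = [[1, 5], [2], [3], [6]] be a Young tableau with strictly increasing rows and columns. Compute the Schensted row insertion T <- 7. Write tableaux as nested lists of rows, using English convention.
7 is larger than every entry of row 1, so it is appended to row 1. The new tableau is [[1, 5, 7], [2], [3], [6]].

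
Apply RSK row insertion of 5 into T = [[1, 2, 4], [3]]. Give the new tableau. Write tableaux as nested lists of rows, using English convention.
5 is larger than every entry of row 1, so it is appended to row 1. The new tableau is [[1, 2, 4, 5], [3]].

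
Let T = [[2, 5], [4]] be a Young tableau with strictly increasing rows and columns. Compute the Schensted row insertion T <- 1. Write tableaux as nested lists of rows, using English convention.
[[1, 5], [2], [4]]

In row 1, 1 replaces 2 (the leftmost entry greater than 1); 2 is bumped to row 2. In row 2, 2 replaces 4 (the leftmost entry greater than 2); 4 is bumped to row 3. 4 starts a new row 3. The new tableau is [[1, 5], [2], [4]].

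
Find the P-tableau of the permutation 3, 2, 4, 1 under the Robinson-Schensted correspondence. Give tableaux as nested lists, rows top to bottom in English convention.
Insert 3: appended to row 1. P = [[3]].
Insert 2: 2 bumps 3 from row 1; 3 starts row 2. P = [[2], [3]].
Insert 4: appended to row 1. P = [[2, 4], [3]].
Insert 1: 1 bumps 2 from row 1; 2 bumps 3 from row 2; 3 starts row 3. P = [[1, 4], [2], [3]].

So P = [[1, 4], [2], [3]].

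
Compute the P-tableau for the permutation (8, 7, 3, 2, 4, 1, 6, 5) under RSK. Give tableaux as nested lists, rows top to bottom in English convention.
P = [[1, 4, 5], [2, 6], [3], [7], [8]]

Insert 8: appended to row 1. P = [[8]].
Insert 7: 7 bumps 8 from row 1; 8 starts row 2. P = [[7], [8]].
Insert 3: 3 bumps 7 from row 1; 7 bumps 8 from row 2; 8 starts row 3. P = [[3], [7], [8]].
Insert 2: 2 bumps 3 from row 1; 3 bumps 7 from row 2; 7 bumps 8 from row 3; 8 starts row 4. P = [[2], [3], [7], [8]].
Insert 4: appended to row 1. P = [[2, 4], [3], [7], [8]].
Insert 1: 1 bumps 2 from row 1; 2 bumps 3 from row 2; 3 bumps 7 from row 3; 7 bumps 8 from row 4; 8 starts row 5. P = [[1, 4], [2], [3], [7], [8]].
Insert 6: appended to row 1. P = [[1, 4, 6], [2], [3], [7], [8]].
Insert 5: 5 bumps 6 from row 1; 6 appends to row 2. P = [[1, 4, 5], [2, 6], [3], [7], [8]].

So P = [[1, 4, 5], [2, 6], [3], [7], [8]].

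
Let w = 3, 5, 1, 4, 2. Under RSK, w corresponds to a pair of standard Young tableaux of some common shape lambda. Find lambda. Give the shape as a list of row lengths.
[2, 2, 1]

Row-insert each entry into an empty tableau.

After inserting 3: P = [[3]].
After inserting 5: P = [[3, 5]].
After inserting 1: P = [[1, 5], [3]].
After inserting 4: P = [[1, 4], [3, 5]].
After inserting 2: P = [[1, 2], [3, 4], [5]].

The final insertion tableau P = [[1, 2], [3, 4], [5]] has shape [2, 2, 1].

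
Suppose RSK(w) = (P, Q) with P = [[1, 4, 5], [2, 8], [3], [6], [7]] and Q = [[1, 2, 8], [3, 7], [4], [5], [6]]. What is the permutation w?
7 8 6 3 2 1 4 5

Reverse RSK: for i = n, n-1, ..., 1, locate i in Q, remove the corresponding corner cell from P, and reverse-bump its entry up through P; the value ejected from row 1 is w(i).

So w = 7 8 6 3 2 1 4 5.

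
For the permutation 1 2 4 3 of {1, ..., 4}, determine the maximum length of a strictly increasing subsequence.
3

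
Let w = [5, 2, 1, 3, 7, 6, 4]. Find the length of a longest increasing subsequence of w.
3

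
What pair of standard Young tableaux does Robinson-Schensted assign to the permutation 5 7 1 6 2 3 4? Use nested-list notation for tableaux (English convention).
P = [[1, 2, 3, 4], [5, 6], [7]], Q = [[1, 2, 6, 7], [3, 4], [5]]

Insert each entry of the permutation into P by Schensted row insertion, recording in Q the position of each new cell.

Insert 5: appended to row 1. P = [[5]].
Insert 7: appended to row 1. P = [[5, 7]].
Insert 1: 1 bumps 5 from row 1; 5 starts row 2. P = [[1, 7], [5]].
Insert 6: 6 bumps 7 from row 1; 7 appends to row 2. P = [[1, 6], [5, 7]].
Insert 2: 2 bumps 6 from row 1; 6 bumps 7 from row 2; 7 starts row 3. P = [[1, 2], [5, 6], [7]].
Insert 3: appended to row 1. P = [[1, 2, 3], [5, 6], [7]].
Insert 4: appended to row 1. P = [[1, 2, 3, 4], [5, 6], [7]].

So P = [[1, 2, 3, 4], [5, 6], [7]], Q = [[1, 2, 6, 7], [3, 4], [5]].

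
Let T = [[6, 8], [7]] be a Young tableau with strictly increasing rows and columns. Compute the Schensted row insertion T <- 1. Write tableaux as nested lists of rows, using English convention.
[[1, 8], [6], [7]]

In row 1, 1 replaces 6 (the leftmost entry greater than 1); 6 is bumped to row 2. In row 2, 6 replaces 7 (the leftmost entry greater than 6); 7 is bumped to row 3. 7 starts a new row 3. The new tableau is [[1, 8], [6], [7]].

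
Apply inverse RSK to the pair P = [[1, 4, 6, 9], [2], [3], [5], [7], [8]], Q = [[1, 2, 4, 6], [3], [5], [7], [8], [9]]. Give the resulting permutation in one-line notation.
Reverse RSK: for i = n, n-1, ..., 1, locate i in Q, remove the corresponding corner cell from P, and reverse-bump its entry up through P; the value ejected from row 1 is w(i).

So w = 3 8 5 7 6 9 4 2 1.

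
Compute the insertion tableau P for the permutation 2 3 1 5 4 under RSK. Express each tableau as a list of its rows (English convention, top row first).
P = [[1, 3, 4], [2, 5]]

Insert 2: appended to row 1. P = [[2]].
Insert 3: appended to row 1. P = [[2, 3]].
Insert 1: 1 bumps 2 from row 1; 2 starts row 2. P = [[1, 3], [2]].
Insert 5: appended to row 1. P = [[1, 3, 5], [2]].
Insert 4: 4 bumps 5 from row 1; 5 appends to row 2. P = [[1, 3, 4], [2, 5]].

So P = [[1, 3, 4], [2, 5]].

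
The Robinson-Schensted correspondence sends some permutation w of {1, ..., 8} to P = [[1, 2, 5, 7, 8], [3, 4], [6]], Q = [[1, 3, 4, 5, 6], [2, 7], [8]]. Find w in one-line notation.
Reverse the RSK construction: for i from n down to 1, find the cell of Q containing i, remove the entry at that cell from P, and reverse-bump it up through P; the value ejected from row 1 is w(i).

Step i=8: Q has 8 at row 3, column 1; remove 6 from row 3 of P and reverse-bump: 6 enters row 2 and ejects 4; 4 enters row 1 and ejects 2. So w(8) = 2. P is now [[1, 4, 5, 7, 8], [3, 6]].
Step i=7: Q has 7 at row 2, column 2; remove 6 from row 2 of P and reverse-bump: 6 enters row 1 and ejects 5. So w(7) = 5. P is now [[1, 4, 6, 7, 8], [3]].
Step i=6: Q has 6 at row 1, column 5; remove that cell from P, ejecting 8. So w(6) = 8. P is now [[1, 4, 6, 7], [3]].
Step i=5: Q has 5 at row 1, column 4; remove that cell from P, ejecting 7. So w(5) = 7. P is now [[1, 4, 6], [3]].
Step i=4: Q has 4 at row 1, column 3; remove that cell from P, ejecting 6. So w(4) = 6. P is now [[1, 4], [3]].
Step i=3: Q has 3 at row 1, column 2; remove that cell from P, ejecting 4. So w(3) = 4. P is now [[1], [3]].
Step i=2: Q has 2 at row 2, column 1; remove 3 from row 2 of P and reverse-bump: 3 enters row 1 and ejects 1. So w(2) = 1. P is now [[3]].
Step i=1: Q has 1 at row 1, column 1; remove that cell from P, ejecting 3. So w(1) = 3. P is now [].

So w = 3 1 4 6 7 8 5 2.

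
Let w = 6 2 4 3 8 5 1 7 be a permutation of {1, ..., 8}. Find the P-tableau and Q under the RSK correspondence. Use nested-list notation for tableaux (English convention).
P = [[1, 3, 5, 7], [2, 8], [4], [6]], Q = [[1, 3, 5, 8], [2, 6], [4], [7]]

Insert each entry of the permutation into P by Schensted row insertion, recording in Q the position of each new cell.

Insert 6: appended to row 1. P = [[6]].
Insert 2: 2 bumps 6 from row 1; 6 starts row 2. P = [[2], [6]].
Insert 4: appended to row 1. P = [[2, 4], [6]].
Insert 3: 3 bumps 4 from row 1; 4 bumps 6 from row 2; 6 starts row 3. P = [[2, 3], [4], [6]].
Insert 8: appended to row 1. P = [[2, 3, 8], [4], [6]].
Insert 5: 5 bumps 8 from row 1; 8 appends to row 2. P = [[2, 3, 5], [4, 8], [6]].
Insert 1: 1 bumps 2 from row 1; 2 bumps 4 from row 2; 4 bumps 6 from row 3; 6 starts row 4. P = [[1, 3, 5], [2, 8], [4], [6]].
Insert 7: appended to row 1. P = [[1, 3, 5, 7], [2, 8], [4], [6]].

So P = [[1, 3, 5, 7], [2, 8], [4], [6]], Q = [[1, 3, 5, 8], [2, 6], [4], [7]].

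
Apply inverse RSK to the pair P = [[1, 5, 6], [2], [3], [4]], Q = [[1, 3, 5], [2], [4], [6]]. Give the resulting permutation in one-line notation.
4 3 5 2 6 1

Reverse the RSK construction: for i from n down to 1, find the cell of Q containing i, remove the entry at that cell from P, and reverse-bump it up through P; the value ejected from row 1 is w(i).

Step i=6: Q has 6 at row 4, column 1; remove 4 from row 4 of P and reverse-bump: 4 enters row 3 and ejects 3; 3 enters row 2 and ejects 2; 2 enters row 1 and ejects 1. So w(6) = 1. P is now [[2, 5, 6], [3], [4]].
Step i=5: Q has 5 at row 1, column 3; remove that cell from P, ejecting 6. So w(5) = 6. P is now [[2, 5], [3], [4]].
Step i=4: Q has 4 at row 3, column 1; remove 4 from row 3 of P and reverse-bump: 4 enters row 2 and ejects 3; 3 enters row 1 and ejects 2. So w(4) = 2. P is now [[3, 5], [4]].
Step i=3: Q has 3 at row 1, column 2; remove that cell from P, ejecting 5. So w(3) = 5. P is now [[3], [4]].
Step i=2: Q has 2 at row 2, column 1; remove 4 from row 2 of P and reverse-bump: 4 enters row 1 and ejects 3. So w(2) = 3. P is now [[4]].
Step i=1: Q has 1 at row 1, column 1; remove that cell from P, ejecting 4. So w(1) = 4. P is now [].

So w = 4 3 5 2 6 1.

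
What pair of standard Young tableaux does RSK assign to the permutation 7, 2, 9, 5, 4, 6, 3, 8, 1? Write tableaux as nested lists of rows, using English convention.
Insert each entry of the permutation into P by Schensted row insertion, recording in Q the position of each new cell.

After inserting 7: P = [[7]].
After inserting 2: P = [[2], [7]].
After inserting 9: P = [[2, 9], [7]].
After inserting 5: P = [[2, 5], [7, 9]].
After inserting 4: P = [[2, 4], [5, 9], [7]].
After inserting 6: P = [[2, 4, 6], [5, 9], [7]].
After inserting 3: P = [[2, 3, 6], [4, 9], [5], [7]].
After inserting 8: P = [[2, 3, 6, 8], [4, 9], [5], [7]].
After inserting 1: P = [[1, 3, 6, 8], [2, 9], [4], [5], [7]].

So P = [[1, 3, 6, 8], [2, 9], [4], [5], [7]], Q = [[1, 3, 6, 8], [2, 4], [5], [7], [9]].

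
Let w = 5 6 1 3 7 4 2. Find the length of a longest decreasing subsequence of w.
3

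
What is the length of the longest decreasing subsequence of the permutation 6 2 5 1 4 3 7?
4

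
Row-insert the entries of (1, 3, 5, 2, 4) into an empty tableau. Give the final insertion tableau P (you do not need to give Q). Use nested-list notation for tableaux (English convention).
P = [[1, 2, 4], [3, 5]]

After inserting 1: P = [[1]].
After inserting 3: P = [[1, 3]].
After inserting 5: P = [[1, 3, 5]].
After inserting 2: P = [[1, 2, 5], [3]].
After inserting 4: P = [[1, 2, 4], [3, 5]].

So P = [[1, 2, 4], [3, 5]].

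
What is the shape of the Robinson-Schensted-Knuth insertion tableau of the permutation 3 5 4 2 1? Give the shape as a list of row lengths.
[2, 1, 1, 1]

Row-insert each entry into an empty tableau.

After inserting 3: P = [[3]].
After inserting 5: P = [[3, 5]].
After inserting 4: P = [[3, 4], [5]].
After inserting 2: P = [[2, 4], [3], [5]].
After inserting 1: P = [[1, 4], [2], [3], [5]].

The final insertion tableau P = [[1, 4], [2], [3], [5]] has shape [2, 1, 1, 1].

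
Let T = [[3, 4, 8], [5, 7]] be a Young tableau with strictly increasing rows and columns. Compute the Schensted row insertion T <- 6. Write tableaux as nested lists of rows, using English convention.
[[3, 4, 6], [5, 7, 8]]

In row 1, 6 replaces 8 (the leftmost entry greater than 6); 8 is bumped to row 2. 8 is appended to row 2. The new tableau is [[3, 4, 6], [5, 7, 8]].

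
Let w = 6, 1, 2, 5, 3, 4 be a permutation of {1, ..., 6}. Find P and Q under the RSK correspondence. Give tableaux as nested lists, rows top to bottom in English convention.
P = [[1, 2, 3, 4], [5], [6]], Q = [[1, 3, 4, 6], [2], [5]]

Insert each entry of the permutation into P by Schensted row insertion, recording in Q the position of each new cell.

After inserting 6: P = [[6]].
After inserting 1: P = [[1], [6]].
After inserting 2: P = [[1, 2], [6]].
After inserting 5: P = [[1, 2, 5], [6]].
After inserting 3: P = [[1, 2, 3], [5], [6]].
After inserting 4: P = [[1, 2, 3, 4], [5], [6]].

So P = [[1, 2, 3, 4], [5], [6]], Q = [[1, 3, 4, 6], [2], [5]].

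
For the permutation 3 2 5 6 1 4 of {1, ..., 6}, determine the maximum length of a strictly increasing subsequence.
3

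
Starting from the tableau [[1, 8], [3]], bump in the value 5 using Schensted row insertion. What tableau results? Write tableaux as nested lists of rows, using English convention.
In row 1, 5 replaces 8 (the leftmost entry greater than 5); 8 is bumped to row 2. 8 is appended to row 2. The new tableau is [[1, 5], [3, 8]].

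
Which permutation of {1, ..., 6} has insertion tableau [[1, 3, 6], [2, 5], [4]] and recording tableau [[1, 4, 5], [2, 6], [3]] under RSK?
4 2 1 5 6 3

Reverse RSK: for i = n, n-1, ..., 1, locate i in Q, remove the corresponding corner cell from P, and reverse-bump its entry up through P; the value ejected from row 1 is w(i).

So w = 4 2 1 5 6 3.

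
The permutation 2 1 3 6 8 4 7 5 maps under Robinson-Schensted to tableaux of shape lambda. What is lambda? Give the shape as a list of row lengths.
Row-insert each entry into an empty tableau.

After inserting 2: P = [[2]].
After inserting 1: P = [[1], [2]].
After inserting 3: P = [[1, 3], [2]].
After inserting 6: P = [[1, 3, 6], [2]].
After inserting 8: P = [[1, 3, 6, 8], [2]].
After inserting 4: P = [[1, 3, 4, 8], [2, 6]].
After inserting 7: P = [[1, 3, 4, 7], [2, 6, 8]].
After inserting 5: P = [[1, 3, 4, 5], [2, 6, 7], [8]].

The final insertion tableau P = [[1, 3, 4, 5], [2, 6, 7], [8]] has shape [4, 3, 1].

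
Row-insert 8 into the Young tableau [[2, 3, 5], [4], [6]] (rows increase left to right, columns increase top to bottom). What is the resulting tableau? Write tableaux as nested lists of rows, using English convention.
8 is larger than every entry of row 1, so it is appended to row 1. The new tableau is [[2, 3, 5, 8], [4], [6]].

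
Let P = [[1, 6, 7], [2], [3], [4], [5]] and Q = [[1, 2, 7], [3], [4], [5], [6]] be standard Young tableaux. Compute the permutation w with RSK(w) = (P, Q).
Reverse the RSK construction: for i from n down to 1, find the cell of Q containing i, remove the entry at that cell from P, and reverse-bump it up through P; the value ejected from row 1 is w(i).

Step i=7: Q has 7 at row 1, column 3; remove that cell from P, ejecting 7. So w(7) = 7. P is now [[1, 6], [2], [3], [4], [5]].
Step i=6: Q has 6 at row 5, column 1; remove 5 from row 5 of P and reverse-bump: 5 enters row 4 and ejects 4; 4 enters row 3 and ejects 3; 3 enters row 2 and ejects 2; 2 enters row 1 and ejects 1. So w(6) = 1. P is now [[2, 6], [3], [4], [5]].
Step i=5: Q has 5 at row 4, column 1; remove 5 from row 4 of P and reverse-bump: 5 enters row 3 and ejects 4; 4 enters row 2 and ejects 3; 3 enters row 1 and ejects 2. So w(5) = 2. P is now [[3, 6], [4], [5]].
Step i=4: Q has 4 at row 3, column 1; remove 5 from row 3 of P and reverse-bump: 5 enters row 2 and ejects 4; 4 enters row 1 and ejects 3. So w(4) = 3. P is now [[4, 6], [5]].
Step i=3: Q has 3 at row 2, column 1; remove 5 from row 2 of P and reverse-bump: 5 enters row 1 and ejects 4. So w(3) = 4. P is now [[5, 6]].
Step i=2: Q has 2 at row 1, column 2; remove that cell from P, ejecting 6. So w(2) = 6. P is now [[5]].
Step i=1: Q has 1 at row 1, column 1; remove that cell from P, ejecting 5. So w(1) = 5. P is now [].

So w = 5 6 4 3 2 1 7.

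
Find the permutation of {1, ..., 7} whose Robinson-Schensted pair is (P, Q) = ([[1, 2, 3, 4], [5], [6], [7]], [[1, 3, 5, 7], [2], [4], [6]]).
Reverse the RSK construction: for i from n down to 1, find the cell of Q containing i, remove the entry at that cell from P, and reverse-bump it up through P; the value ejected from row 1 is w(i).

Step i=7: Q has 7 at row 1, column 4; remove that cell from P, ejecting 4. So w(7) = 4. P is now [[1, 2, 3], [5], [6], [7]].
Step i=6: Q has 6 at row 4, column 1; remove 7 from row 4 of P and reverse-bump: 7 enters row 3 and ejects 6; 6 enters row 2 and ejects 5; 5 enters row 1 and ejects 3. So w(6) = 3. P is now [[1, 2, 5], [6], [7]].
Step i=5: Q has 5 at row 1, column 3; remove that cell from P, ejecting 5. So w(5) = 5. P is now [[1, 2], [6], [7]].
Step i=4: Q has 4 at row 3, column 1; remove 7 from row 3 of P and reverse-bump: 7 enters row 2 and ejects 6; 6 enters row 1 and ejects 2. So w(4) = 2. P is now [[1, 6], [7]].
Step i=3: Q has 3 at row 1, column 2; remove that cell from P, ejecting 6. So w(3) = 6. P is now [[1], [7]].
Step i=2: Q has 2 at row 2, column 1; remove 7 from row 2 of P and reverse-bump: 7 enters row 1 and ejects 1. So w(2) = 1. P is now [[7]].
Step i=1: Q has 1 at row 1, column 1; remove that cell from P, ejecting 7. So w(1) = 7. P is now [].

So w = 7 1 6 2 5 3 4.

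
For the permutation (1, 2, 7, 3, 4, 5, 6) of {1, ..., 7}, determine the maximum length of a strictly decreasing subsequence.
2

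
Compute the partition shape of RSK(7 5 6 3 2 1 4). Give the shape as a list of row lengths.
RSK row insertion gives P = [[1, 4], [2, 6], [3], [5], [7]], which has shape [2, 2, 1, 1, 1].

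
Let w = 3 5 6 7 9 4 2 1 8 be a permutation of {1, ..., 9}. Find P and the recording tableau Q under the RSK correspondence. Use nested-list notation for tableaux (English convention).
P = [[1, 4, 6, 7, 8], [2, 9], [3], [5]], Q = [[1, 2, 3, 4, 5], [6, 9], [7], [8]]

Insert each entry of the permutation into P by Schensted row insertion, recording in Q the position of each new cell.

Insert 3: appended to row 1. P = [[3]].
Insert 5: appended to row 1. P = [[3, 5]].
Insert 6: appended to row 1. P = [[3, 5, 6]].
Insert 7: appended to row 1. P = [[3, 5, 6, 7]].
Insert 9: appended to row 1. P = [[3, 5, 6, 7, 9]].
Insert 4: 4 bumps 5 from row 1; 5 starts row 2. P = [[3, 4, 6, 7, 9], [5]].
Insert 2: 2 bumps 3 from row 1; 3 bumps 5 from row 2; 5 starts row 3. P = [[2, 4, 6, 7, 9], [3], [5]].
Insert 1: 1 bumps 2 from row 1; 2 bumps 3 from row 2; 3 bumps 5 from row 3; 5 starts row 4. P = [[1, 4, 6, 7, 9], [2], [3], [5]].
Insert 8: 8 bumps 9 from row 1; 9 appends to row 2. P = [[1, 4, 6, 7, 8], [2, 9], [3], [5]].

So P = [[1, 4, 6, 7, 8], [2, 9], [3], [5]], Q = [[1, 2, 3, 4, 5], [6, 9], [7], [8]].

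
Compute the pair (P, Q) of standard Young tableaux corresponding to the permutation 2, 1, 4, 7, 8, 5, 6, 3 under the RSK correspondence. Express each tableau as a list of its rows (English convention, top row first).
P = [[1, 3, 5, 6], [2, 4, 8], [7]], Q = [[1, 3, 4, 5], [2, 6, 7], [8]]

Insert each entry of the permutation into P by Schensted row insertion, recording in Q the position of each new cell.

Insert 2: appended to row 1. P = [[2]], Q = [[1]].
Insert 1: 1 bumps 2 from row 1; 2 starts row 2. P = [[1], [2]], Q = [[1], [2]].
Insert 4: appended to row 1. P = [[1, 4], [2]], Q = [[1, 3], [2]].
Insert 7: appended to row 1. P = [[1, 4, 7], [2]], Q = [[1, 3, 4], [2]].
Insert 8: appended to row 1. P = [[1, 4, 7, 8], [2]], Q = [[1, 3, 4, 5], [2]].
Insert 5: 5 bumps 7 from row 1; 7 appends to row 2. P = [[1, 4, 5, 8], [2, 7]], Q = [[1, 3, 4, 5], [2, 6]].
Insert 6: 6 bumps 8 from row 1; 8 appends to row 2. P = [[1, 4, 5, 6], [2, 7, 8]], Q = [[1, 3, 4, 5], [2, 6, 7]].
Insert 3: 3 bumps 4 from row 1; 4 bumps 7 from row 2; 7 starts row 3. P = [[1, 3, 5, 6], [2, 4, 8], [7]], Q = [[1, 3, 4, 5], [2, 6, 7], [8]].

So P = [[1, 3, 5, 6], [2, 4, 8], [7]], Q = [[1, 3, 4, 5], [2, 6, 7], [8]].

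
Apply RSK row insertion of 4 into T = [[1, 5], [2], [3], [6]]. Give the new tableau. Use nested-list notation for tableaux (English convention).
[[1, 4], [2, 5], [3], [6]]

In row 1, 4 replaces 5 (the leftmost entry greater than 4); 5 is bumped to row 2. 5 is appended to row 2. The new tableau is [[1, 4], [2, 5], [3], [6]].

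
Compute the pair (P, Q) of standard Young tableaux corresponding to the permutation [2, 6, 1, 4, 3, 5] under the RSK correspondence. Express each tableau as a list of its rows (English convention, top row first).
Insert each entry of the permutation into P by Schensted row insertion, recording in Q the position of each new cell.

Insert 2: appended to row 1. P = [[2]].
Insert 6: appended to row 1. P = [[2, 6]].
Insert 1: 1 bumps 2 from row 1; 2 starts row 2. P = [[1, 6], [2]].
Insert 4: 4 bumps 6 from row 1; 6 appends to row 2. P = [[1, 4], [2, 6]].
Insert 3: 3 bumps 4 from row 1; 4 bumps 6 from row 2; 6 starts row 3. P = [[1, 3], [2, 4], [6]].
Insert 5: appended to row 1. P = [[1, 3, 5], [2, 4], [6]].

So P = [[1, 3, 5], [2, 4], [6]], Q = [[1, 2, 6], [3, 4], [5]].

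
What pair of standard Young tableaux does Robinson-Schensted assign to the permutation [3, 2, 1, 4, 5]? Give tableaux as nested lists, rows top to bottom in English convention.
P = [[1, 4, 5], [2], [3]], Q = [[1, 4, 5], [2], [3]]

Insert each entry of the permutation into P by Schensted row insertion, recording in Q the position of each new cell.

Insert 3: appended to row 1. P = [[3]], Q = [[1]].
Insert 2: 2 bumps 3 from row 1; 3 starts row 2. P = [[2], [3]], Q = [[1], [2]].
Insert 1: 1 bumps 2 from row 1; 2 bumps 3 from row 2; 3 starts row 3. P = [[1], [2], [3]], Q = [[1], [2], [3]].
Insert 4: appended to row 1. P = [[1, 4], [2], [3]], Q = [[1, 4], [2], [3]].
Insert 5: appended to row 1. P = [[1, 4, 5], [2], [3]], Q = [[1, 4, 5], [2], [3]].

So P = [[1, 4, 5], [2], [3]], Q = [[1, 4, 5], [2], [3]].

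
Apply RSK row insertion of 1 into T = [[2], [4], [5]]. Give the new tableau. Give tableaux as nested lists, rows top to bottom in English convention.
In row 1, 1 replaces 2 (the leftmost entry greater than 1); 2 is bumped to row 2. In row 2, 2 replaces 4 (the leftmost entry greater than 2); 4 is bumped to row 3. In row 3, 4 replaces 5 (the leftmost entry greater than 4); 5 is bumped to row 4. 5 starts a new row 4. The new tableau is [[1], [2], [4], [5]].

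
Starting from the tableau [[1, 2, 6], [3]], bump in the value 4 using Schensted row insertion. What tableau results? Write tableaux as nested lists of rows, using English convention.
In row 1, 4 replaces 6 (the leftmost entry greater than 4); 6 is bumped to row 2. 6 is appended to row 2. The new tableau is [[1, 2, 4], [3, 6]].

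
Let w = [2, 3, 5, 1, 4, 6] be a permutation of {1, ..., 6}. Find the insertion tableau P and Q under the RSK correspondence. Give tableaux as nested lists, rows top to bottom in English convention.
P = [[1, 3, 4, 6], [2, 5]], Q = [[1, 2, 3, 6], [4, 5]]

Insert each entry of the permutation into P by Schensted row insertion, recording in Q the position of each new cell.

Insert 2: appended to row 1. P = [[2]], Q = [[1]].
Insert 3: appended to row 1. P = [[2, 3]], Q = [[1, 2]].
Insert 5: appended to row 1. P = [[2, 3, 5]], Q = [[1, 2, 3]].
Insert 1: 1 bumps 2 from row 1; 2 starts row 2. P = [[1, 3, 5], [2]], Q = [[1, 2, 3], [4]].
Insert 4: 4 bumps 5 from row 1; 5 appends to row 2. P = [[1, 3, 4], [2, 5]], Q = [[1, 2, 3], [4, 5]].
Insert 6: appended to row 1. P = [[1, 3, 4, 6], [2, 5]], Q = [[1, 2, 3, 6], [4, 5]].

So P = [[1, 3, 4, 6], [2, 5]], Q = [[1, 2, 3, 6], [4, 5]].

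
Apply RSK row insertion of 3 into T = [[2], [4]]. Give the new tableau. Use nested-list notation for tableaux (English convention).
3 is larger than every entry of row 1, so it is appended to row 1. The new tableau is [[2, 3], [4]].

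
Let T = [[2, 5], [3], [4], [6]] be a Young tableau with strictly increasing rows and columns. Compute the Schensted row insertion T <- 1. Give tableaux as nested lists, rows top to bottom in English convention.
[[1, 5], [2], [3], [4], [6]]

In row 1, 1 replaces 2 (the leftmost entry greater than 1); 2 is bumped to row 2. In row 2, 2 replaces 3 (the leftmost entry greater than 2); 3 is bumped to row 3. In row 3, 3 replaces 4 (the leftmost entry greater than 3); 4 is bumped to row 4. In row 4, 4 replaces 6 (the leftmost entry greater than 4); 6 is bumped to row 5. 6 starts a new row 5. The new tableau is [[1, 5], [2], [3], [4], [6]].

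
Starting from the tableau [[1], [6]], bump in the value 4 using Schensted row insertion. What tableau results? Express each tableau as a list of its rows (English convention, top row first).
[[1, 4], [6]]

4 is larger than every entry of row 1, so it is appended to row 1. The new tableau is [[1, 4], [6]].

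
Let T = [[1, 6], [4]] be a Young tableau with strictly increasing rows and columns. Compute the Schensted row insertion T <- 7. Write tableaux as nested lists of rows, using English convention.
7 is larger than every entry of row 1, so it is appended to row 1. The new tableau is [[1, 6, 7], [4]].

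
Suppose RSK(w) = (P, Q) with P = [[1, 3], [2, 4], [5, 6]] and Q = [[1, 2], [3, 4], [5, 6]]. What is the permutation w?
5 6 2 4 1 3

Reverse the RSK construction: for i from n down to 1, find the cell of Q containing i, remove the entry at that cell from P, and reverse-bump it up through P; the value ejected from row 1 is w(i).

Step i=6: Q has 6 at row 3, column 2; remove 6 from row 3 of P and reverse-bump: 6 enters row 2 and ejects 4; 4 enters row 1 and ejects 3. So w(6) = 3. P is now [[1, 4], [2, 6], [5]].
Step i=5: Q has 5 at row 3, column 1; remove 5 from row 3 of P and reverse-bump: 5 enters row 2 and ejects 2; 2 enters row 1 and ejects 1. So w(5) = 1. P is now [[2, 4], [5, 6]].
Step i=4: Q has 4 at row 2, column 2; remove 6 from row 2 of P and reverse-bump: 6 enters row 1 and ejects 4. So w(4) = 4. P is now [[2, 6], [5]].
Step i=3: Q has 3 at row 2, column 1; remove 5 from row 2 of P and reverse-bump: 5 enters row 1 and ejects 2. So w(3) = 2. P is now [[5, 6]].
Step i=2: Q has 2 at row 1, column 2; remove that cell from P, ejecting 6. So w(2) = 6. P is now [[5]].
Step i=1: Q has 1 at row 1, column 1; remove that cell from P, ejecting 5. So w(1) = 5. P is now [].

So w = 5 6 2 4 1 3.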